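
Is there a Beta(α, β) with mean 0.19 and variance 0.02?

Yes

The Beta variance bound is σ² < μ(1−μ).
Here μ(1−μ) = 0.19×0.81 = 0.1539, and 0.02 < 0.1539.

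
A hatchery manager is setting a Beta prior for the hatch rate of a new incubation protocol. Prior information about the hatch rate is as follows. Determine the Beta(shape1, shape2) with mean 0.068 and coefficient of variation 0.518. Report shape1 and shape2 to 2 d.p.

Var = (CV·μ)² = (0.518×0.068)² = 0.001241.
shape1+shape2 = μ(1−μ)/Var − 1 = 0.063376/0.001241 − 1 = 50.0796.
Thus shape1 = 0.068·50.0796 = 3.41 and shape2 = 0.932·50.0796 = 46.67.

shape1 = 3.41, shape2 = 46.67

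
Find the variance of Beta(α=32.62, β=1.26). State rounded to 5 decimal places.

0.00103

Var = αβ/[(α+β)²(α+β+1)] = (32.62×1.26)/(33.88²×34.88) = 41.1012/40037.161472 = 0.00103.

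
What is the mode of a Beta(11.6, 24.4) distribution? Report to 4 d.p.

0.3118

With α,β > 1, mode = (α−1)/(α+β−2) = 10.6/34.0 = 0.3118.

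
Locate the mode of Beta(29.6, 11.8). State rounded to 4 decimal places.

0.7259

With α,β > 1, mode = (α−1)/(α+β−2) = 28.6/39.4 = 0.7259.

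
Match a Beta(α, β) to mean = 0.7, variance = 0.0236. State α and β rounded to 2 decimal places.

α = 5.53, β = 2.37

Write ν = α+β; then α = μν and Var = μ(1−μ)/(ν+1).
ν = μ(1−μ)/Var − 1 = 0.21/0.0236 − 1 = 7.8983.
α = 0.7·7.8983 = 5.53, β = 0.3·7.8983 = 2.37.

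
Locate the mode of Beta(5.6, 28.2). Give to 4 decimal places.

0.1447

The density x^(α−1)(1−x)^(β−1) is maximised at (α−1)/(α+β−2) = 4.6/31.8 = 0.1447.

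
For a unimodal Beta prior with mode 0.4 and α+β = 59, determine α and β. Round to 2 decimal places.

Since the density peak of Beta(α,β) is at (α−1)/(α+β−2),
α = 1 + 0.4(59−2) = 23.80 and β = 59 − 23.80 = 35.20.

α = 23.80, β = 35.20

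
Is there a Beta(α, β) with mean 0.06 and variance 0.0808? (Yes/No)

No

For any Beta, Var(X) < E[X]·(1−E[X]).
Here μ(1−μ) = 0.06×0.94 = 0.0564, and 0.0808 ≥ 0.0564.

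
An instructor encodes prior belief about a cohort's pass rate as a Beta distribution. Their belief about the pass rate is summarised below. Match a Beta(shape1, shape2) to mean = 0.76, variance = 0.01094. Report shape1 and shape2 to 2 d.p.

shape1 = 11.91, shape2 = 3.76

Let s = shape1+shape2. The Beta variance is μ(1−μ)/(s+1).
So s+1 = μ(1−μ)/σ² = (0.76×0.24)/0.01094 = 0.1824/0.01094 = 16.6728, giving s = 15.6728.
Then shape1 = μs = 0.76×15.6728 = 11.91 and shape2 = (1−μ)s = 0.24×15.6728 = 3.76.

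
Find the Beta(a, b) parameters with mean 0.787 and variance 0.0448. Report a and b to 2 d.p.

a = 2.16, b = 0.58

By moment matching, a+b = μ(1−μ)/σ² − 1 = (0.787·0.213)/0.0448 − 1 = 3.7418 − 1 = 2.7418.
Since a/(a+b) = μ, a = 0.787·2.7418 = 2.16 and b = 0.213·2.7418 = 0.58.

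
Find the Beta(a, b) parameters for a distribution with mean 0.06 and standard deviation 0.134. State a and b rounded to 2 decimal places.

σ² = 0.134² = 0.017956.
With s = a+b, Var = μ(1−μ)/(s+1), so s+1 = (0.06×0.94)/0.017956 = 3.1410 and s = 2.1410.
a = μs = 0.13, b = (1−μ)s = 2.01.

a = 0.13, b = 2.01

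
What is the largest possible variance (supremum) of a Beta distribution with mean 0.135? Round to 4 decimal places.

0.1168

For fixed mean μ the Beta variance is μ(1−μ)/(α+β+1), increasing as α+β decreases.
Its least upper bound (not attained) is μ(1−μ) = 0.135·0.865 = 0.1168.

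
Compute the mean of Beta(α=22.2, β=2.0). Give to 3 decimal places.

E[X] = α/(α+β) = 22.2/24.2 = 0.917.

0.917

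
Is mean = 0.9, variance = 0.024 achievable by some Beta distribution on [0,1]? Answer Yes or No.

Yes

For any Beta, Var(X) < E[X]·(1−E[X]).
Here μ(1−μ) = 0.9×0.1 = 0.09, and 0.024 < 0.09.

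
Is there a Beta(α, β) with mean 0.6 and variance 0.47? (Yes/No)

No

For any Beta, Var(X) < E[X]·(1−E[X]).
Here μ(1−μ) = 0.6×0.4 = 0.24, and 0.47 ≥ 0.24.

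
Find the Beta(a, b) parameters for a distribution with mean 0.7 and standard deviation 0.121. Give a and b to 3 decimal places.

a = 9.340, b = 4.003

Variance = 0.121² = 0.014641. The moment-matching identity a+b = μ(1−μ)/Var − 1 gives
a+b = 0.21/0.014641 − 1 = 13.3433, so a = μ·13.3433 = 9.340 and b = (1−μ)·13.3433 = 4.003.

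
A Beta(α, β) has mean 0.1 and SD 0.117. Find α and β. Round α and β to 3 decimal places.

α = 0.557, β = 5.017

First σ² = 0.013689. Setting α = μn, β = (1−μ)n with n = α+β,
μ(1−μ)/(n+1) = 0.013689 ⇒ n+1 = 0.09/0.013689 = 6.5746 ⇒ n = 5.5746.
Hence α = 0.1×5.5746 = 0.557, β = 0.9×5.5746 = 5.017.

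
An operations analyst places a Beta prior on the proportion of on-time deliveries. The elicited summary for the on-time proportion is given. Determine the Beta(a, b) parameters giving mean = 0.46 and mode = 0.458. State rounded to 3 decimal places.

Let s = a+b. Mean gives a = μs = 0.46s; mode gives (a−1)/(s−2) = 0.458.
Substituting: 0.46s − 1 = 0.458(s−2) = 0.458s − 0.916, so 0.002s = 0.084 and s = 42.0000.
Then a = 0.46×42.0000 = 19.320 and b = s−a = 22.680.

a = 19.320, b = 22.680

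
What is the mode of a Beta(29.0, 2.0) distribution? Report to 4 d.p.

0.9655

The density x^(α−1)(1−x)^(β−1) is maximised at (α−1)/(α+β−2) = 28.0/29.0 = 0.9655.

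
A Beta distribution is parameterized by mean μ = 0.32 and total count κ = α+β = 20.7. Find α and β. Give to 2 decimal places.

α = 6.62, β = 14.08

α = μκ = 0.32×20.7 = 6.62 and β = (1−μ)κ = 0.68×20.7 = 14.08.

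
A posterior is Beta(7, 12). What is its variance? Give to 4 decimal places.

0.0116

Var = αβ/[(α+β)²(α+β+1)] = (7×12)/(19²×20) = 84/7220 = 0.0116.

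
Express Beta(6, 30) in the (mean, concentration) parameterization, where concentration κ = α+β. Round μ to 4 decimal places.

κ = α+β = 6+30 = 36; μ = α/κ = 6/36 = 0.1667.

μ = 0.1667, κ = 36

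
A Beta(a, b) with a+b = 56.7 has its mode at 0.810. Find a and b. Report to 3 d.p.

Since the density peak of Beta(a,b) is at (a−1)/(a+b−2),
a = 1 + 0.810(56.7−2) = 45.307 and b = 56.7 − 45.307 = 11.393.

a = 45.307, b = 11.393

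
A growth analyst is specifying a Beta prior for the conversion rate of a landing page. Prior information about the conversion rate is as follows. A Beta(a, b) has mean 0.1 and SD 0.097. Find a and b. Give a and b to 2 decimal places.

a = 0.86, b = 7.71

First σ² = 0.009409. Setting a = μn, b = (1−μ)n with n = a+b,
μ(1−μ)/(n+1) = 0.009409 ⇒ n+1 = 0.09/0.009409 = 9.5653 ⇒ n = 8.5653.
Hence a = 0.1×8.5653 = 0.86, b = 0.9×8.5653 = 7.71.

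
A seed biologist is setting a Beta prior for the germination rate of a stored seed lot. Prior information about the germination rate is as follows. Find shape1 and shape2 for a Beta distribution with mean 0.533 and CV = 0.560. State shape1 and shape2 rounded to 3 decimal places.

shape1 = 0.956, shape2 = 0.838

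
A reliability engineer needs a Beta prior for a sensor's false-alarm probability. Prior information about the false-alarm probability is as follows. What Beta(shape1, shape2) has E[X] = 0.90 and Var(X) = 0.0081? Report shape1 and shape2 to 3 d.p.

By moment matching, shape1+shape2 = μ(1−μ)/σ² − 1 = (0.90·0.10)/0.0081 − 1 = 11.1111 − 1 = 10.1111.
Since shape1/(shape1+shape2) = μ, shape1 = 0.90·10.1111 = 9.100 and shape2 = 0.10·10.1111 = 1.011.

shape1 = 9.100, shape2 = 1.011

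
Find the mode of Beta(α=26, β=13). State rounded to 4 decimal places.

0.6757

With α,β > 1, mode = (α−1)/(α+β−2) = 25/37 = 0.6757.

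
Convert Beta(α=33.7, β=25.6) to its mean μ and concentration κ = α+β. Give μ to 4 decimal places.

κ = α+β = 33.7+25.6 = 59.3; μ = α/κ = 33.7/59.3 = 0.5683.

μ = 0.5683, κ = 59.3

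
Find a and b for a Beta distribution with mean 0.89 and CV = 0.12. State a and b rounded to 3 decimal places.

σ = CV·μ = 0.12×0.89 = 0.10680, so σ² = 0.011406.
s+1 = μ(1−μ)/σ² = 0.0979/0.011406 = 8.5830, so s = a+b = 7.5830.
a = μs = 6.749, b = (1−μ)s = 0.834.

a = 6.749, b = 0.834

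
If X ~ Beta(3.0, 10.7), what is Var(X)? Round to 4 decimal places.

0.0116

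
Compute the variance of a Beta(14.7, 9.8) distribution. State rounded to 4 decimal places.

0.0094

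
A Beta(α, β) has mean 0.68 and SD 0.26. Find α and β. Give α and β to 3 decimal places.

Variance = 0.26² = 0.0676. The moment-matching identity α+β = μ(1−μ)/Var − 1 gives
α+β = 0.2176/0.0676 − 1 = 2.2189, so α = μ·2.2189 = 1.509 and β = (1−μ)·2.2189 = 0.710.

α = 1.509, β = 0.710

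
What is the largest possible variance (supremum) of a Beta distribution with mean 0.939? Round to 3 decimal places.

0.057

For fixed mean μ the Beta variance is μ(1−μ)/(α+β+1), increasing as α+β decreases.
Its least upper bound (not attained) is μ(1−μ) = 0.939·0.061 = 0.057.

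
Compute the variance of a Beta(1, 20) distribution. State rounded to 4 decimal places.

0.0021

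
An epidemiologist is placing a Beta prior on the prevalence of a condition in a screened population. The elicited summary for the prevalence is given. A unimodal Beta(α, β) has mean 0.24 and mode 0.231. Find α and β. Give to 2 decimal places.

Let s = α+β. Mean gives α = μs = 0.24s; mode gives (α−1)/(s−2) = 0.231.
Substituting: 0.24s − 1 = 0.231(s−2) = 0.231s − 0.462, so 0.009s = 0.538 and s = 59.7778.
Then α = 0.24×59.7778 = 14.35 and β = s−α = 45.43.

α = 14.35, β = 45.43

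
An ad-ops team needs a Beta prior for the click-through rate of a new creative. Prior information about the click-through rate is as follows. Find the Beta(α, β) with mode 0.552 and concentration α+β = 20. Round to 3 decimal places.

For α,β>1 the mode is (α−1)/(α+β−2), so α = mode·(κ−2)+1 = 0.552×18+1 = 10.936.
And β = (1−mode)·(κ−2)+1 = 0.448×18+1 = 9.064.

α = 10.936, β = 9.064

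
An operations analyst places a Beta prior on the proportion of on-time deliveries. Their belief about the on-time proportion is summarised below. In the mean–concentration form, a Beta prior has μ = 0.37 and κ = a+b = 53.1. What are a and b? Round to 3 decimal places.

Split κ in proportion μ : (1−μ): a = 0.37·53.1 = 19.647, b = 53.1 − 19.647 = 33.453.

a = 19.647, b = 33.453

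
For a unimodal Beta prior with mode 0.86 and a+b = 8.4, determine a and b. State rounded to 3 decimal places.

a = 6.504, b = 1.896

Mode = (a−1)/(κ−2) with κ = a+b, so a−1 = 0.86·6.4 = 5.504.
a = 6.504; b = κ − a = 1.896.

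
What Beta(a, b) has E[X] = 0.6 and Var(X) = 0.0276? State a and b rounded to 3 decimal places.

a = 4.617, b = 3.078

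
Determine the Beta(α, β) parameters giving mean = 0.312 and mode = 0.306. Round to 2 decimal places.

With s = α+β: μ = α/s and mode = (α−1)/(s−2). Eliminating α = μs,
μs − 1 = m(s−2) ⇒ s(μ−m) = 1−2m ⇒ s = 0.388/0.006 = 64.6667.
So α = μs = 20.18, β = (1−μ)s = 44.49.

α = 20.18, β = 44.49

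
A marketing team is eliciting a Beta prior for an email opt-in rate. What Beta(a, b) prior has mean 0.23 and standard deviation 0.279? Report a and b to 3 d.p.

a = 0.293, b = 0.982

σ² = 0.279² = 0.077841.
With s = a+b, Var = μ(1−μ)/(s+1), so s+1 = (0.23×0.77)/0.077841 = 2.2752 and s = 1.2752.
a = μs = 0.293, b = (1−μ)s = 0.982.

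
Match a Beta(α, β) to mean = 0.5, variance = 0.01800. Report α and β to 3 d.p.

α = 6.444, β = 6.444

By moment matching, α+β = μ(1−μ)/σ² − 1 = (0.5·0.5)/0.01800 − 1 = 13.8889 − 1 = 12.8889.
Since α/(α+β) = μ, α = 0.5·12.8889 = 6.444 and β = 0.5·12.8889 = 6.444.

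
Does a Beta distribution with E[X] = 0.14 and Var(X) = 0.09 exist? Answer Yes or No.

Yes

A Beta with mean μ has variance μ(1−μ)/(α+β+1) < μ(1−μ).
Here μ(1−μ) = 0.14×0.86 = 0.1204, and 0.09 < 0.1204.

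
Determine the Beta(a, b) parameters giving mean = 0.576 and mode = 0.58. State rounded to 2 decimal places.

With s = a+b: μ = a/s and mode = (a−1)/(s−2). Eliminating a = μs,
μs − 1 = m(s−2) ⇒ s(μ−m) = 1−2m ⇒ s = -0.16/-0.004 = 40.0000.
So a = μs = 23.04, b = (1−μ)s = 16.96.

a = 23.04, b = 16.96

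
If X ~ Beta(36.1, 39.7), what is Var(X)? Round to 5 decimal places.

0.00325

α+β = 75.8 and αβ = 1433.17, so Var = αβ/[(α+β)²(α+β+1)] = 1433.17/441265.152 = 0.00325.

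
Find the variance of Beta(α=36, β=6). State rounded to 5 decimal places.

Var = αβ/[(α+β)²(α+β+1)] = (36×6)/(42²×43) = 216/75852 = 0.00285.

0.00285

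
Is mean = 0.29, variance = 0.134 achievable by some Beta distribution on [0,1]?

Yes

For any Beta, Var(X) < E[X]·(1−E[X]).
Here μ(1−μ) = 0.29×0.71 = 0.2059, and 0.134 < 0.2059.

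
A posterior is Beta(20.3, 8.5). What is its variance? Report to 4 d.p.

0.0070

α+β = 28.8 and αβ = 172.55, so Var = αβ/[(α+β)²(α+β+1)] = 172.55/24717.312 = 0.0070.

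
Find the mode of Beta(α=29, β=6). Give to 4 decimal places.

0.8485

With α,β > 1, mode = (α−1)/(α+β−2) = 28/33 = 0.8485.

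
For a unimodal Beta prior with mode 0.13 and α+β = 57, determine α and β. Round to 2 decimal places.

α = 8.15, β = 48.85

Since the density peak of Beta(α,β) is at (α−1)/(α+β−2),
α = 1 + 0.13(57−2) = 8.15 and β = 57 − 8.15 = 48.85.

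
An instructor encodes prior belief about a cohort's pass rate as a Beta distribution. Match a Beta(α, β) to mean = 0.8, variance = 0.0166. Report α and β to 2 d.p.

Let s = α+β. The Beta variance is μ(1−μ)/(s+1).
So s+1 = μ(1−μ)/σ² = (0.8×0.2)/0.0166 = 0.16/0.0166 = 9.6386, giving s = 8.6386.
Then α = μs = 0.8×8.6386 = 6.91 and β = (1−μ)s = 0.2×8.6386 = 1.73.

α = 6.91, β = 1.73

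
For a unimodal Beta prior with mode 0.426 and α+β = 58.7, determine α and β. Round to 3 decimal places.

α = 25.154, β = 33.546

Mode = (α−1)/(κ−2) with κ = α+β, so α−1 = 0.426·56.7 = 24.154.
α = 25.154; β = κ − α = 33.546.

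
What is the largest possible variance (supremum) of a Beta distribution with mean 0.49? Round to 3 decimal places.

Var = μ(1−μ)/(α+β+1), which approaches μ(1−μ) as α+β → 0.
So the supremum is μ(1−μ) = 0.49×0.51 = 0.250.

0.250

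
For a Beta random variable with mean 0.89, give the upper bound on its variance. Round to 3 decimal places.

0.098

Var = μ(1−μ)/(α+β+1), which approaches μ(1−μ) as α+β → 0.
So the supremum is μ(1−μ) = 0.89×0.11 = 0.098.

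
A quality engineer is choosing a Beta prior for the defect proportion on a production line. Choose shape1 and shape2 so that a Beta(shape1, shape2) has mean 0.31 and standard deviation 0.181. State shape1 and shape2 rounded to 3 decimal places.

shape1 = 1.714, shape2 = 3.815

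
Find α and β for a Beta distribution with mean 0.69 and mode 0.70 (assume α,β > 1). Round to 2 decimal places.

With s = α+β: μ = α/s and mode = (α−1)/(s−2). Eliminating α = μs,
μs − 1 = m(s−2) ⇒ s(μ−m) = 1−2m ⇒ s = -0.40/-0.01 = 40.0000.
So α = μs = 27.60, β = (1−μ)s = 12.40.

α = 27.60, β = 12.40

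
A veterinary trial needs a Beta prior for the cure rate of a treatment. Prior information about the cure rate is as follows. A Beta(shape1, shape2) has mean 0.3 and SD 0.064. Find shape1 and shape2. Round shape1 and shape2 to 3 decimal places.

shape1 = 15.081, shape2 = 35.189

Variance = 0.064² = 0.004096. The moment-matching identity shape1+shape2 = μ(1−μ)/Var − 1 gives
shape1+shape2 = 0.21/0.004096 − 1 = 50.2695, so shape1 = μ·50.2695 = 15.081 and shape2 = (1−μ)·50.2695 = 35.189.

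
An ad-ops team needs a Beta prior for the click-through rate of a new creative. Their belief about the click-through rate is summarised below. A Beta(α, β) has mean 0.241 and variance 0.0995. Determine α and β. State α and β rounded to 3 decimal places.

Write ν = α+β; then α = μν and Var = μ(1−μ)/(ν+1).
ν = μ(1−μ)/Var − 1 = 0.182919/0.0995 − 1 = 0.8384.
α = 0.241·0.8384 = 0.202, β = 0.759·0.8384 = 0.636.

α = 0.202, β = 0.636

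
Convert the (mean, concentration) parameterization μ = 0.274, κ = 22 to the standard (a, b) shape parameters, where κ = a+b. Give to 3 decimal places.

a = 6.028, b = 15.972

Split κ in proportion μ : (1−μ): a = 0.274·22 = 6.028, b = 22 − 6.028 = 15.972.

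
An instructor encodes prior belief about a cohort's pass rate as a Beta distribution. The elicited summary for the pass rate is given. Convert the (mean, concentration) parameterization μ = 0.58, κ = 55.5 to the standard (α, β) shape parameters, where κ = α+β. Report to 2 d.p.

α = 32.19, β = 23.31

α = μκ = 0.58×55.5 = 32.19 and β = (1−μ)κ = 0.42×55.5 = 23.31.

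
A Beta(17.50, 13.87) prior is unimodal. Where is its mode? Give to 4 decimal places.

0.5618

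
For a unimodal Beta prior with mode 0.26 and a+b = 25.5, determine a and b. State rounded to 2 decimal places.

a = 7.11, b = 18.39

Mode = (a−1)/(κ−2) with κ = a+b, so a−1 = 0.26·23.5 = 6.11.
a = 7.11; b = κ − a = 18.39.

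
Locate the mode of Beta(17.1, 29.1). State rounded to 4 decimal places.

0.3643

With α,β > 1, mode = (α−1)/(α+β−2) = 16.1/44.2 = 0.3643.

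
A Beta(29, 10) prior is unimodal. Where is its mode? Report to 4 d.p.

0.7568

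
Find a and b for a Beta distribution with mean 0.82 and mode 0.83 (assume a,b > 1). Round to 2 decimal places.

a = 54.12, b = 11.88

With s = a+b: μ = a/s and mode = (a−1)/(s−2). Eliminating a = μs,
μs − 1 = m(s−2) ⇒ s(μ−m) = 1−2m ⇒ s = -0.66/-0.01 = 66.0000.
So a = μs = 54.12, b = (1−μ)s = 11.88.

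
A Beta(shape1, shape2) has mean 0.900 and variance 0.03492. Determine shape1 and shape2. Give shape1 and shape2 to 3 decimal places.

shape1 = 1.420, shape2 = 0.158

By moment matching, shape1+shape2 = μ(1−μ)/σ² − 1 = (0.900·0.100)/0.03492 − 1 = 2.5773 − 1 = 1.5773.
Since shape1/(shape1+shape2) = μ, shape1 = 0.900·1.5773 = 1.420 and shape2 = 0.100·1.5773 = 0.158.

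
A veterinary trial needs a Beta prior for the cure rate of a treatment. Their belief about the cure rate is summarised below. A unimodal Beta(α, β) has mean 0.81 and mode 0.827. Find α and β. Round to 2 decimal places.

α = 31.16, β = 7.31

With s = α+β: μ = α/s and mode = (α−1)/(s−2). Eliminating α = μs,
μs − 1 = m(s−2) ⇒ s(μ−m) = 1−2m ⇒ s = -0.654/-0.017 = 38.4706.
So α = μs = 31.16, β = (1−μ)s = 7.31.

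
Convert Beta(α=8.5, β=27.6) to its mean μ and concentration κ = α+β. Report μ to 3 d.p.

κ = α+β = 8.5+27.6 = 36.1; μ = α/κ = 8.5/36.1 = 0.235.

μ = 0.235, κ = 36.1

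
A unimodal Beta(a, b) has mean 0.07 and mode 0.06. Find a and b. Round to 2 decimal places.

a = 6.16, b = 81.84

Let s = a+b. Mean gives a = μs = 0.07s; mode gives (a−1)/(s−2) = 0.06.
Substituting: 0.07s − 1 = 0.06(s−2) = 0.06s − 0.12, so 0.01s = 0.88 and s = 88.0000.
Then a = 0.07×88.0000 = 6.16 and b = s−a = 81.84.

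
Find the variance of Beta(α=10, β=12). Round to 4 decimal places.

μ = 10/22 = 0.454545; Var = μ(1−μ)/(α+β+1) = 0.2479339/23 = 0.0108.

0.0108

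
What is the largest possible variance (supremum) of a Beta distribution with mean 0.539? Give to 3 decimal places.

0.248

Var = μ(1−μ)/(α+β+1), which approaches μ(1−μ) as α+β → 0.
So the supremum is μ(1−μ) = 0.539×0.461 = 0.248.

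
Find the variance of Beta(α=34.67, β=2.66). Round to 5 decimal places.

0.00173

α+β = 37.33 and αβ = 92.2222, so Var = αβ/[(α+β)²(α+β+1)] = 92.2222/53413.962737 = 0.00173.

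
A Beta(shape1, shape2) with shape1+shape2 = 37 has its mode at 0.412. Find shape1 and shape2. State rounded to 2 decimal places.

shape1 = 15.42, shape2 = 21.58

Since the density peak of Beta(shape1,shape2) is at (shape1−1)/(shape1+shape2−2),
shape1 = 1 + 0.412(37−2) = 15.42 and shape2 = 37 − 15.42 = 21.58.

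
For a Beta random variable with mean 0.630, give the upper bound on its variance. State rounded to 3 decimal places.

For fixed mean μ the Beta variance is μ(1−μ)/(α+β+1), increasing as α+β decreases.
Its least upper bound (not attained) is μ(1−μ) = 0.630·0.370 = 0.233.

0.233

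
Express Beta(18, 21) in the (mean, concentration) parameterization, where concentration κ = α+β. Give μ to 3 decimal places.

μ = 0.462, κ = 39

κ = α+β = 18+21 = 39; μ = α/κ = 18/39 = 0.462.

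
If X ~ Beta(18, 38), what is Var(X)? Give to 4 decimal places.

0.0038

μ = 18/56 = 0.321429; Var = μ(1−μ)/(α+β+1) = 0.2181122/57 = 0.0038.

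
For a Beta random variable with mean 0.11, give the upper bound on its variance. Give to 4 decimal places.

0.0979

Var = μ(1−μ)/(α+β+1), which approaches μ(1−μ) as α+β → 0.
So the supremum is μ(1−μ) = 0.11×0.89 = 0.0979.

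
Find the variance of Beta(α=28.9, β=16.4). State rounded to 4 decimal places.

0.0050

Var = αβ/[(α+β)²(α+β+1)] = (28.9×16.4)/(45.3²×46.3) = 473.96/95011.767 = 0.0050.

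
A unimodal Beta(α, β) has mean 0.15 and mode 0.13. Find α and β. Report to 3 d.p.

Let s = α+β. Mean gives α = μs = 0.15s; mode gives (α−1)/(s−2) = 0.13.
Substituting: 0.15s − 1 = 0.13(s−2) = 0.13s − 0.26, so 0.02s = 0.74 and s = 37.0000.
Then α = 0.15×37.0000 = 5.550 and β = s−α = 31.450.

α = 5.550, β = 31.450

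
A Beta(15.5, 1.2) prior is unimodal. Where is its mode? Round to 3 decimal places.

0.986

With α,β > 1, mode = (α−1)/(α+β−2) = 14.5/14.7 = 0.986.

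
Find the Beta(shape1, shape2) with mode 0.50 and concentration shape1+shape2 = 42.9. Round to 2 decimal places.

shape1 = 21.45, shape2 = 21.45

Since the density peak of Beta(shape1,shape2) is at (shape1−1)/(shape1+shape2−2),
shape1 = 1 + 0.50(42.9−2) = 21.45 and shape2 = 42.9 − 21.45 = 21.45.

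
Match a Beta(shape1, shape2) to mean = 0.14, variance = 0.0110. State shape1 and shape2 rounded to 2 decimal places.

shape1 = 1.39, shape2 = 8.55

By moment matching, shape1+shape2 = μ(1−μ)/σ² − 1 = (0.14·0.86)/0.0110 − 1 = 10.9455 − 1 = 9.9455.
Since shape1/(shape1+shape2) = μ, shape1 = 0.14·9.9455 = 1.39 and shape2 = 0.86·9.9455 = 8.55.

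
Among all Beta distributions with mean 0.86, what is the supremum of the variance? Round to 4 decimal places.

0.1204

For fixed mean μ the Beta variance is μ(1−μ)/(α+β+1), increasing as α+β decreases.
Its least upper bound (not attained) is μ(1−μ) = 0.86·0.14 = 0.1204.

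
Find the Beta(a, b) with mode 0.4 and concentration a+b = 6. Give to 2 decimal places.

a = 2.60, b = 3.40

Mode = (a−1)/(κ−2) with κ = a+b, so a−1 = 0.4·4 = 1.60.
a = 2.60; b = κ − a = 3.40.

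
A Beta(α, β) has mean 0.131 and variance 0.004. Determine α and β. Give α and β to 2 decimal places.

By moment matching, α+β = μ(1−μ)/σ² − 1 = (0.131·0.869)/0.004 − 1 = 28.4598 − 1 = 27.4598.
Since α/(α+β) = μ, α = 0.131·27.4598 = 3.60 and β = 0.869·27.4598 = 23.86.

α = 3.60, β = 23.86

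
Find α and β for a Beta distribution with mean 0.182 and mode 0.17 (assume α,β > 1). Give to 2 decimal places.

Let s = α+β. Mean gives α = μs = 0.182s; mode gives (α−1)/(s−2) = 0.17.
Substituting: 0.182s − 1 = 0.17(s−2) = 0.17s − 0.34, so 0.012s = 0.66 and s = 55.0000.
Then α = 0.182×55.0000 = 10.01 and β = s−α = 44.99.

α = 10.01, β = 44.99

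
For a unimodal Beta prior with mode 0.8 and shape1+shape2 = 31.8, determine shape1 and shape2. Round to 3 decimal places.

Mode = (shape1−1)/(κ−2) with κ = shape1+shape2, so shape1−1 = 0.8·29.8 = 23.840.
shape1 = 24.840; shape2 = κ − shape1 = 6.960.

shape1 = 24.840, shape2 = 6.960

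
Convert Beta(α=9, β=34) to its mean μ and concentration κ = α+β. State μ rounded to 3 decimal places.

κ = α+β = 9+34 = 43; μ = α/κ = 9/43 = 0.209.

μ = 0.209, κ = 43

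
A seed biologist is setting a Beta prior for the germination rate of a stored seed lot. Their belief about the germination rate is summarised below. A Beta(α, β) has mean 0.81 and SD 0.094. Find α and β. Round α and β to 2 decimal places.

α = 13.30, β = 3.12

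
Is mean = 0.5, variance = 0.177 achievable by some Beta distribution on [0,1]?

Yes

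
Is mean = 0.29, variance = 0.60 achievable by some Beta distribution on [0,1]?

The Beta variance bound is σ² < μ(1−μ).
Here μ(1−μ) = 0.29×0.71 = 0.2059, and 0.60 ≥ 0.2059.

No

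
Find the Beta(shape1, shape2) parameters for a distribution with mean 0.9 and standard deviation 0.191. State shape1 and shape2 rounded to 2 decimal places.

shape1 = 1.32, shape2 = 0.15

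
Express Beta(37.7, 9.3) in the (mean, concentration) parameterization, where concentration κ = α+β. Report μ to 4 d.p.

μ = 0.8021, κ = 47.0

κ = α+β = 37.7+9.3 = 47.0; μ = α/κ = 37.7/47.0 = 0.8021.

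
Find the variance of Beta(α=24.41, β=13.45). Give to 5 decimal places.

μ = 24.41/37.86 = 0.644744; Var = μ(1−μ)/(α+β+1) = 0.2290492/38.86 = 0.00589.

0.00589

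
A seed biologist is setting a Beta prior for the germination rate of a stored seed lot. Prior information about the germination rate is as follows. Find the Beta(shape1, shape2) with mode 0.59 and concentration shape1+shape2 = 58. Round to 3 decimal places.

Mode = (shape1−1)/(κ−2) with κ = shape1+shape2, so shape1−1 = 0.59·56 = 33.040.
shape1 = 34.040; shape2 = κ − shape1 = 23.960.

shape1 = 34.040, shape2 = 23.960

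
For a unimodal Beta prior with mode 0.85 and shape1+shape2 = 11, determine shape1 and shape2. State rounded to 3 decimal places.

Since the density peak of Beta(shape1,shape2) is at (shape1−1)/(shape1+shape2−2),
shape1 = 1 + 0.85(11−2) = 8.650 and shape2 = 11 − 8.650 = 2.350.

shape1 = 8.650, shape2 = 2.350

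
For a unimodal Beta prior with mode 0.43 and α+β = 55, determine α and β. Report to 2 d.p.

Since the density peak of Beta(α,β) is at (α−1)/(α+β−2),
α = 1 + 0.43(55−2) = 23.79 and β = 55 − 23.79 = 31.21.

α = 23.79, β = 31.21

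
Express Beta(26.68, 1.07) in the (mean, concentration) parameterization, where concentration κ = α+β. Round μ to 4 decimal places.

μ = 0.9614, κ = 27.75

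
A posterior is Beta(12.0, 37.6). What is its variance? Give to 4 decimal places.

0.0036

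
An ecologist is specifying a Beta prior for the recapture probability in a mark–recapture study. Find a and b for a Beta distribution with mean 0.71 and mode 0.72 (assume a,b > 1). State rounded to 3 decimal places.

a = 31.240, b = 12.760

Let s = a+b. Mean gives a = μs = 0.71s; mode gives (a−1)/(s−2) = 0.72.
Substituting: 0.71s − 1 = 0.72(s−2) = 0.72s − 1.44, so -0.01s = -0.44 and s = 44.0000.
Then a = 0.71×44.0000 = 31.240 and b = s−a = 12.760.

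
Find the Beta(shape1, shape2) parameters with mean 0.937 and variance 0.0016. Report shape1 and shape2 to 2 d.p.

shape1 = 33.63, shape2 = 2.26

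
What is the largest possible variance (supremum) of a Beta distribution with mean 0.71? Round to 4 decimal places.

0.2059

For fixed mean μ the Beta variance is μ(1−μ)/(α+β+1), increasing as α+β decreases.
Its least upper bound (not attained) is μ(1−μ) = 0.71·0.29 = 0.2059.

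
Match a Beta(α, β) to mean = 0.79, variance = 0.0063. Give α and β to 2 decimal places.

α = 20.01, β = 5.32

Let s = α+β. The Beta variance is μ(1−μ)/(s+1).
So s+1 = μ(1−μ)/σ² = (0.79×0.21)/0.0063 = 0.1659/0.0063 = 26.3333, giving s = 25.3333.
Then α = μs = 0.79×25.3333 = 20.01 and β = (1−μ)s = 0.21×25.3333 = 5.32.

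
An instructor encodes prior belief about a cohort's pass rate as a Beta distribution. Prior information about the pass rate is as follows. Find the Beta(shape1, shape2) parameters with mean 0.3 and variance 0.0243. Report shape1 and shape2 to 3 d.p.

Let s = shape1+shape2. The Beta variance is μ(1−μ)/(s+1).
So s+1 = μ(1−μ)/σ² = (0.3×0.7)/0.0243 = 0.21/0.0243 = 8.6420, giving s = 7.6420.
Then shape1 = μs = 0.3×7.6420 = 2.293 and shape2 = (1−μ)s = 0.7×7.6420 = 5.349.

shape1 = 2.293, shape2 = 5.349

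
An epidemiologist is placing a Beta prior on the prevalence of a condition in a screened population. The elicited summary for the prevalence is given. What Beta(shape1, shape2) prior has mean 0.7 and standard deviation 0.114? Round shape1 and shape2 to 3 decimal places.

σ² = 0.114² = 0.012996.
With s = shape1+shape2, Var = μ(1−μ)/(s+1), so s+1 = (0.7×0.3)/0.012996 = 16.1588 and s = 15.1588.
shape1 = μs = 10.611, shape2 = (1−μ)s = 4.548.

shape1 = 10.611, shape2 = 4.548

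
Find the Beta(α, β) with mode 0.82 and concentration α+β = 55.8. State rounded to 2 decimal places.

α = 45.12, β = 10.68

Since the density peak of Beta(α,β) is at (α−1)/(α+β−2),
α = 1 + 0.82(55.8−2) = 45.12 and β = 55.8 − 45.12 = 10.68.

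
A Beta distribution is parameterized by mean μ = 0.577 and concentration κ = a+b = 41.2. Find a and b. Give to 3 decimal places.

a = 23.772, b = 17.428

a = μκ = 0.577×41.2 = 23.772 and b = (1−μ)κ = 0.423×41.2 = 17.428.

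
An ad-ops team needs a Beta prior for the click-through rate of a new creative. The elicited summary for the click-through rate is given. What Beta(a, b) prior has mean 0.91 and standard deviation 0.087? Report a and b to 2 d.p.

First σ² = 0.007569. Setting a = μn, b = (1−μ)n with n = a+b,
μ(1−μ)/(n+1) = 0.007569 ⇒ n+1 = 0.0819/0.007569 = 10.8205 ⇒ n = 9.8205.
Hence a = 0.91×9.8205 = 8.94, b = 0.09×9.8205 = 0.88.

a = 8.94, b = 0.88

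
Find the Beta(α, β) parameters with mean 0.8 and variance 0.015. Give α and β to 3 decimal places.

α = 7.733, β = 1.933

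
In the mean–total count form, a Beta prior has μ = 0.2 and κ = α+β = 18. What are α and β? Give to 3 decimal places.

Split κ in proportion μ : (1−μ): α = 0.2·18 = 3.600, β = 18 − 3.600 = 14.400.

α = 3.600, β = 14.400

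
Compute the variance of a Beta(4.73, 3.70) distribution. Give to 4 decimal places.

0.0261

α+β = 8.43 and αβ = 17.5010, so Var = αβ/[(α+β)²(α+β+1)] = 17.5010/670.142007 = 0.0261.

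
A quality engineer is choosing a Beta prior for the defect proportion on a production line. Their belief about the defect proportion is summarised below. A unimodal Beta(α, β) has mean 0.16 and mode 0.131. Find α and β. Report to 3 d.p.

Let s = α+β. Mean gives α = μs = 0.16s; mode gives (α−1)/(s−2) = 0.131.
Substituting: 0.16s − 1 = 0.131(s−2) = 0.131s − 0.262, so 0.029s = 0.738 and s = 25.4483.
Then α = 0.16×25.4483 = 4.072 and β = s−α = 21.377.

α = 4.072, β = 21.377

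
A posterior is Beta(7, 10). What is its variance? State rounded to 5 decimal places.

α+β = 17 and αβ = 70, so Var = αβ/[(α+β)²(α+β+1)] = 70/5202 = 0.01346.

0.01346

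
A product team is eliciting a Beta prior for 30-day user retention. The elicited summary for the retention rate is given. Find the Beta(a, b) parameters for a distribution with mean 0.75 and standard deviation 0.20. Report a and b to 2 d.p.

a = 2.77, b = 0.92

σ² = 0.20² = 0.0400.
With s = a+b, Var = μ(1−μ)/(s+1), so s+1 = (0.75×0.25)/0.0400 = 4.6875 and s = 3.6875.
a = μs = 2.77, b = (1−μ)s = 0.92.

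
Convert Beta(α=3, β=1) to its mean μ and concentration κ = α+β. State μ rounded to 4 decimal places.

κ = α+β = 3+1 = 4; μ = α/κ = 3/4 = 0.7500.

μ = 0.7500, κ = 4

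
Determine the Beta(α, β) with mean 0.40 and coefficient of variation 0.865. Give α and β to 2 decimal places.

Var = (CV·μ)² = (0.865×0.40)² = 0.119716.
α+β = μ(1−μ)/Var − 1 = 0.2400/0.119716 − 1 = 1.0047.
Thus α = 0.40·1.0047 = 0.40 and β = 0.60·1.0047 = 0.60.

α = 0.40, β = 0.60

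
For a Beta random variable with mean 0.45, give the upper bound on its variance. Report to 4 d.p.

For fixed mean μ the Beta variance is μ(1−μ)/(α+β+1), increasing as α+β decreases.
Its least upper bound (not attained) is μ(1−μ) = 0.45·0.55 = 0.2475.

0.2475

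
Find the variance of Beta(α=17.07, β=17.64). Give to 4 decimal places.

α+β = 34.71 and αβ = 301.1148, so Var = αβ/[(α+β)²(α+β+1)] = 301.1148/43022.840211 = 0.0070.

0.0070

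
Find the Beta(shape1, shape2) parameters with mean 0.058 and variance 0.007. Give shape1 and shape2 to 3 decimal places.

shape1 = 0.395, shape2 = 6.410

By moment matching, shape1+shape2 = μ(1−μ)/σ² − 1 = (0.058·0.942)/0.007 − 1 = 7.8051 − 1 = 6.8051.
Since shape1/(shape1+shape2) = μ, shape1 = 0.058·6.8051 = 0.395 and shape2 = 0.942·6.8051 = 6.410.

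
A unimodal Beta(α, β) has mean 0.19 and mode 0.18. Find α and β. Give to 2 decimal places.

α = 12.16, β = 51.84

Let s = α+β. Mean gives α = μs = 0.19s; mode gives (α−1)/(s−2) = 0.18.
Substituting: 0.19s − 1 = 0.18(s−2) = 0.18s − 0.36, so 0.01s = 0.64 and s = 64.0000.
Then α = 0.19×64.0000 = 12.16 and β = s−α = 51.84.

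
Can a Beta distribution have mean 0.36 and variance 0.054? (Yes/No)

Yes

For any Beta, Var(X) < E[X]·(1−E[X]).
Here μ(1−μ) = 0.36×0.64 = 0.2304, and 0.054 < 0.2304.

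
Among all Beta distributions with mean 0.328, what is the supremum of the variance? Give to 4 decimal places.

0.2204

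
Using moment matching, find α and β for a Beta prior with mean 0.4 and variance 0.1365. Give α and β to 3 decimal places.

α = 0.303, β = 0.455

Write ν = α+β; then α = μν and Var = μ(1−μ)/(ν+1).
ν = μ(1−μ)/Var − 1 = 0.24/0.1365 − 1 = 0.7582.
α = 0.4·0.7582 = 0.303, β = 0.6·0.7582 = 0.455.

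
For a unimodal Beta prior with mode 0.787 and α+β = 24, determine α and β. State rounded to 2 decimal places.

α = 18.31, β = 5.69

Mode = (α−1)/(κ−2) with κ = α+β, so α−1 = 0.787·22 = 17.31.
α = 18.31; β = κ − α = 5.69.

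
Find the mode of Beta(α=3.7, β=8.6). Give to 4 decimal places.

With α,β > 1, mode = (α−1)/(α+β−2) = 2.7/10.3 = 0.2621.

0.2621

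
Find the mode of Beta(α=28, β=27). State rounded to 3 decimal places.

0.509

With α,β > 1, mode = (α−1)/(α+β−2) = 27/53 = 0.509.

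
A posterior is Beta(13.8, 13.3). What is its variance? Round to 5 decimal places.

0.00889

μ = 13.8/27.1 = 0.509225; Var = μ(1−μ)/(α+β+1) = 0.2499149/28.1 = 0.00889.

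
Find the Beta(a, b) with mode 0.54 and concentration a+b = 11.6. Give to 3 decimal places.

Since the density peak of Beta(a,b) is at (a−1)/(a+b−2),
a = 1 + 0.54(11.6−2) = 6.184 and b = 11.6 − 6.184 = 5.416.

a = 6.184, b = 5.416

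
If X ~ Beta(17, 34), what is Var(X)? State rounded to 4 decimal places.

α+β = 51 and αβ = 578, so Var = αβ/[(α+β)²(α+β+1)] = 578/135252 = 0.0043.

0.0043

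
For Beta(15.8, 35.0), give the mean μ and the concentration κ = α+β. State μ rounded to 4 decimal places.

μ = 0.3110, κ = 50.8

κ = α+β = 15.8+35.0 = 50.8; μ = α/κ = 15.8/50.8 = 0.3110.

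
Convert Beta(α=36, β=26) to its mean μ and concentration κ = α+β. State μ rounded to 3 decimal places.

μ = 0.581, κ = 62

κ = α+β = 36+26 = 62; μ = α/κ = 36/62 = 0.581.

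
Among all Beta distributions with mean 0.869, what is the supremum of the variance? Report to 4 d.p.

Var = μ(1−μ)/(α+β+1), which approaches μ(1−μ) as α+β → 0.
So the supremum is μ(1−μ) = 0.869×0.131 = 0.1138.

0.1138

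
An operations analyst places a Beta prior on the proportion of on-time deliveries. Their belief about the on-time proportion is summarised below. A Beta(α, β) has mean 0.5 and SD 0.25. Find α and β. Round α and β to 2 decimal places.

Variance = 0.25² = 0.0625. The moment-matching identity α+β = μ(1−μ)/Var − 1 gives
α+β = 0.25/0.0625 − 1 = 3.0000, so α = μ·3.0000 = 1.50 and β = (1−μ)·3.0000 = 1.50.

α = 1.50, β = 1.50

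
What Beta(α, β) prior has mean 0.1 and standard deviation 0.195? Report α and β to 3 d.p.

First σ² = 0.038025. Setting α = μn, β = (1−μ)n with n = α+β,
μ(1−μ)/(n+1) = 0.038025 ⇒ n+1 = 0.09/0.038025 = 2.3669 ⇒ n = 1.3669.
Hence α = 0.1×1.3669 = 0.137, β = 0.9×1.3669 = 1.230.

α = 0.137, β = 1.230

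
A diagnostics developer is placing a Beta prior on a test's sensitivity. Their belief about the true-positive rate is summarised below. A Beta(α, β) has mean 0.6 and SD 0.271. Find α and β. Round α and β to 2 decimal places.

α = 1.36, β = 0.91

Variance = 0.271² = 0.073441. The moment-matching identity α+β = μ(1−μ)/Var − 1 gives
α+β = 0.24/0.073441 − 1 = 2.2679, so α = μ·2.2679 = 1.36 and β = (1−μ)·2.2679 = 0.91.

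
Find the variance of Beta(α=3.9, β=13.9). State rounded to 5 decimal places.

Var = αβ/[(α+β)²(α+β+1)] = (3.9×13.9)/(17.8²×18.8) = 54.21/5956.592 = 0.00910.

0.00910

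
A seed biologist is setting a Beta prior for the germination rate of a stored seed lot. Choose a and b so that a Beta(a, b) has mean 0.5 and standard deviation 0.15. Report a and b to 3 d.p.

Variance = 0.15² = 0.0225. The moment-matching identity a+b = μ(1−μ)/Var − 1 gives
a+b = 0.25/0.0225 − 1 = 10.1111, so a = μ·10.1111 = 5.056 and b = (1−μ)·10.1111 = 5.056.

a = 5.056, b = 5.056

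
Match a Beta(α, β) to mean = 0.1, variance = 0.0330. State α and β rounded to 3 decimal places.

α = 0.173, β = 1.555

By moment matching, α+β = μ(1−μ)/σ² − 1 = (0.1·0.9)/0.0330 − 1 = 2.7273 − 1 = 1.7273.
Since α/(α+β) = μ, α = 0.1·1.7273 = 0.173 and β = 0.9·1.7273 = 1.555.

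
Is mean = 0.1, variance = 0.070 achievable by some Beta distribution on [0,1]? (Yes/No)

A Beta with mean μ has variance μ(1−μ)/(α+β+1) < μ(1−μ).
Here μ(1−μ) = 0.1×0.9 = 0.09, and 0.070 < 0.09.

Yes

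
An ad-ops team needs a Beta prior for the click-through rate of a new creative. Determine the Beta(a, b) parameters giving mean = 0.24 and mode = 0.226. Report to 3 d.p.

With s = a+b: μ = a/s and mode = (a−1)/(s−2). Eliminating a = μs,
μs − 1 = m(s−2) ⇒ s(μ−m) = 1−2m ⇒ s = 0.548/0.014 = 39.1429.
So a = μs = 9.394, b = (1−μ)s = 29.749.

a = 9.394, b = 29.749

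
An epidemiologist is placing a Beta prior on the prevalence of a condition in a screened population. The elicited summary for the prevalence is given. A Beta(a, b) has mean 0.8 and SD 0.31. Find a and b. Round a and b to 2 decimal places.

Variance = 0.31² = 0.0961. The moment-matching identity a+b = μ(1−μ)/Var − 1 gives
a+b = 0.16/0.0961 − 1 = 0.6649, so a = μ·0.6649 = 0.53 and b = (1−μ)·0.6649 = 0.13.

a = 0.53, b = 0.13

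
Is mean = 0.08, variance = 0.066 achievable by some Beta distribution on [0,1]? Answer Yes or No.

Yes

The Beta variance bound is σ² < μ(1−μ).
Here μ(1−μ) = 0.08×0.92 = 0.0736, and 0.066 < 0.0736.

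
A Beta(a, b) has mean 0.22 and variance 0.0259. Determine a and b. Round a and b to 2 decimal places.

a = 1.24, b = 4.39

Write ν = a+b; then a = μν and Var = μ(1−μ)/(ν+1).
ν = μ(1−μ)/Var − 1 = 0.1716/0.0259 − 1 = 5.6255.
a = 0.22·5.6255 = 1.24, b = 0.78·5.6255 = 4.39.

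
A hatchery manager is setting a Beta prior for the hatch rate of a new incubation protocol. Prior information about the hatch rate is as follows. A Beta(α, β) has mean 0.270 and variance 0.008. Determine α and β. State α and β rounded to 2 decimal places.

α = 6.38, β = 17.26

Let s = α+β. The Beta variance is μ(1−μ)/(s+1).
So s+1 = μ(1−μ)/σ² = (0.270×0.730)/0.008 = 0.197100/0.008 = 24.6375, giving s = 23.6375.
Then α = μs = 0.270×23.6375 = 6.38 and β = (1−μ)s = 0.730×23.6375 = 17.26.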